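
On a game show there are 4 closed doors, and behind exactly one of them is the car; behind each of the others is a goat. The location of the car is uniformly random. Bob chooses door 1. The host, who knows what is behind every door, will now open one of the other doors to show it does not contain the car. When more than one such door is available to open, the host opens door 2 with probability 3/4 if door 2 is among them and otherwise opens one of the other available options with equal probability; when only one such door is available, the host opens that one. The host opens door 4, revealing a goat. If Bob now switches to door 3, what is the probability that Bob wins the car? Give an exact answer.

2/7

Condition on the true location of the car.
If it is behind door 1 (prior 1/4): door 2 is available but not opened; door 4 gets probability (1 − 3/4)/2 = 1/8; weight (1/4)·(1/8) = 1/32.
If it is behind door 2 (prior 1/4): door 2 holds the prize so is unavailable; the host chooses uniformly among the 2 others, probability 1/2; weight (1/4)·(1/2) = 1/8.
If it is behind door 3 (prior 1/4): door 2 is available but not opened, probability 1/4; weight (1/4)·(1/4) = 1/16.
If it is behind door 4 (prior 1/4): the host opened door 4, so this case is ruled out; weight (1/4)·0 = 0.
The weights sum to 7/32.
So P(the car behind door 3 | the host opened door 4) = (1/16) / (7/32) = 2/7.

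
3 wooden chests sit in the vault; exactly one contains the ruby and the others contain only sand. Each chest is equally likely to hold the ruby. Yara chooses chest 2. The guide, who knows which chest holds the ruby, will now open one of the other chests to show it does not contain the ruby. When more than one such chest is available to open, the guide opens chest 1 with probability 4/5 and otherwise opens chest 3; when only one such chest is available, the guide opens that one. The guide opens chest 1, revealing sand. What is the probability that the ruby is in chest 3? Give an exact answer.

5/9

Apply Bayes' rule, conditioning on where the ruby actually is.
If it is in chest 1 (prior 1/3): the guide opened chest 1, so this case is ruled out; weight (1/3)·0 = 0.
If it is in chest 2 (prior 1/3): chest 1 is available, opened with probability 4/5; weight (1/3)·(4/5) = 4/15.
If it is in chest 3 (prior 1/3): only chest 1 is available, probability 1; weight (1/3)·1 = 1/3.
The weights sum to 3/5.
So P(the ruby in chest 3 | the guide opened chest 1) = (1/3) / (3/5) = 5/9.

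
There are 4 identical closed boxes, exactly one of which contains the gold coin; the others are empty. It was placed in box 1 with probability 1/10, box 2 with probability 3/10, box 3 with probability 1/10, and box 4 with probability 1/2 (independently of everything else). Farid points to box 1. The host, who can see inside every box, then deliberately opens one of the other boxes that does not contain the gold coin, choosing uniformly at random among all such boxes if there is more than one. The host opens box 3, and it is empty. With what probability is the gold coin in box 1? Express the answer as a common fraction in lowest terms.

Consider each possible location of the gold coin in turn.
If it is in box 1 (prior 1/10): the host has 3 equally likely choices, so probability 1/3; weight (1/10)·(1/3) = 1/30.
If it is in box 2 (prior 3/10): the host has 2 equally likely choices, so probability 1/2; weight (3/10)·(1/2) = 3/20.
If it is in box 3 (prior 1/10): the host opened box 3, so this case is ruled out; weight (1/10)·0 = 0.
If it is in box 4 (prior 1/2): the host has 2 equally likely choices, so probability 1/2; weight (1/2)·(1/2) = 1/4.
The weights sum to 13/30.
So P(the gold coin in box 1 | the host opened box 3) = (1/30) / (13/30) = 1/13.

1/13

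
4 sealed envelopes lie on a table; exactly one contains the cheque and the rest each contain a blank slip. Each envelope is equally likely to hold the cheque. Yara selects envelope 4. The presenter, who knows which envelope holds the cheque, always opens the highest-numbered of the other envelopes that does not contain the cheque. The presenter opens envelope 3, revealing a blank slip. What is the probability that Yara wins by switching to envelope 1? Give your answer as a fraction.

Condition on the true location of the cheque.
If it is in any of envelopes 1, 2, and 4 (prior 1/4 each): envelope 3 is the highest-numbered option available, probability 1; weight (1/4)·1 = 1/4 each.
If it is in envelope 3 (prior 1/4): the presenter opened envelope 3, so this case is ruled out; weight (1/4)·0 = 0.
The weights sum to 3/4.
So P(the cheque in envelope 1 | the presenter opened envelope 3) = (1/4) / (3/4) = 1/3.

1/3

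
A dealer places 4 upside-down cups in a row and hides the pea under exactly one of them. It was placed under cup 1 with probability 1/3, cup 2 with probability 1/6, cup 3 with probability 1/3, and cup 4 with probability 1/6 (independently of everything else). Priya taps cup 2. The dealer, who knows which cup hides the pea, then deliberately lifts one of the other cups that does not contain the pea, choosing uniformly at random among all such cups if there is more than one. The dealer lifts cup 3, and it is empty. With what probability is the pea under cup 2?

2/11

Condition on the true location of the pea.
If it is under cup 1 (prior 1/3): the dealer has 2 equally likely choices, so probability 1/2; weight (1/3)·(1/2) = 1/6.
If it is under cup 2 (prior 1/6): the dealer has 3 equally likely choices, so probability 1/3; weight (1/6)·(1/3) = 1/18.
If it is under cup 3 (prior 1/3): the dealer opened cup 3, so this case is ruled out; weight (1/3)·0 = 0.
If it is under cup 4 (prior 1/6): the dealer has 2 equally likely choices, so probability 1/2; weight (1/6)·(1/2) = 1/12.
The weights sum to 11/36.
So P(the pea under cup 2 | the dealer opened cup 3) = (1/18) / (11/36) = 2/11.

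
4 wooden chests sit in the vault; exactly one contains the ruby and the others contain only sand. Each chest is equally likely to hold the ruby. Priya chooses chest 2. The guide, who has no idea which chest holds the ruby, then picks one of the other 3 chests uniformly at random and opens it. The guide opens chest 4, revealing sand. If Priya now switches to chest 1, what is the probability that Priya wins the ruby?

1/3

Apply Bayes' rule, conditioning on where the ruby actually is.
If it is in any of chests 1, 2, and 3 (prior 1/4 each): the guide picks chest 4 with probability 1/3 regardless, and it is not the prize; weight (1/4)·(1/3) = 1/12 each.
If it is in chest 4 (prior 1/4): the guide opened chest 4, so this case is ruled out; weight (1/4)·0 = 0.
The weights sum to 1/4.
So P(the ruby in chest 1 | the guide opened chest 4) = (1/12) / (1/4) = 1/3.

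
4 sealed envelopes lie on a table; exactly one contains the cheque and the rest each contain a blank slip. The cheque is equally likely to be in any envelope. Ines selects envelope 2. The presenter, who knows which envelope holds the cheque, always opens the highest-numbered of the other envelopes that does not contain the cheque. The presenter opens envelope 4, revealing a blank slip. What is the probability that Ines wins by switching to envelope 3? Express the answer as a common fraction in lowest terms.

1/3

Consider each possible location of the cheque in turn.
If it is in any of envelopes 1, 2, and 3 (prior 1/4 each): envelope 4 is the highest-numbered option available, probability 1; weight (1/4)·1 = 1/4 each.
If it is in envelope 4 (prior 1/4): the presenter opened envelope 4, so this case is ruled out; weight (1/4)·0 = 0.
The weights sum to 3/4.
So P(the cheque in envelope 3 | the presenter opened envelope 4) = (1/4) / (3/4) = 1/3.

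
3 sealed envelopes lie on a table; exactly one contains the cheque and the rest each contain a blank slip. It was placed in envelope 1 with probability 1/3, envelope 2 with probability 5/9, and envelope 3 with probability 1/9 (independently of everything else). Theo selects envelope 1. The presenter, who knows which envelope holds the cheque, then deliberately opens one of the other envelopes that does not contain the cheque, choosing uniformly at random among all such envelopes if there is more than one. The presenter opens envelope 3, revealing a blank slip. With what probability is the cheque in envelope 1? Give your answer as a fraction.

3/13

Condition on the true location of the cheque.
If it is in envelope 1 (prior 1/3): the presenter has 2 equally likely choices, so probability 1/2; weight (1/3)·(1/2) = 1/6.
If it is in envelope 2 (prior 5/9): the presenter has no choice, probability 1; weight (5/9)·1 = 5/9.
If it is in envelope 3 (prior 1/9): the presenter opened envelope 3, so this case is ruled out; weight (1/9)·0 = 0.
The weights sum to 13/18.
So P(the cheque in envelope 1 | the presenter opened envelope 3) = (1/6) / (13/18) = 3/13.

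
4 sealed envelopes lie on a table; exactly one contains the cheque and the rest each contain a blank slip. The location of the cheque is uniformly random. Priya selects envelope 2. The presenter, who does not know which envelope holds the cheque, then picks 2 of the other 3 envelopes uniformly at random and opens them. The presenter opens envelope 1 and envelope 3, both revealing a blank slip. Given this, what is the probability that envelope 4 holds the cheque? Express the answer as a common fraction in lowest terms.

1/2

Because the presenter chose which envelopes to open without knowing where the cheque is, the choice is independent of the prize location. Learning that none of the 2 opened envelopes holds the cheque simply rules out those 2 locations and leaves the remaining 2 envelopes still equally likely by symmetry.
So P(the cheque in envelope 4) = 1/2.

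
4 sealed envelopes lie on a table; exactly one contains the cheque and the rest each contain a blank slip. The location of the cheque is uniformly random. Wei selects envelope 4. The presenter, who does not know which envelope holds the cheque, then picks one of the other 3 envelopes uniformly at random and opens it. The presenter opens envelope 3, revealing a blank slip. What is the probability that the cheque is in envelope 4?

Apply Bayes' rule, conditioning on where the cheque actually is.
If it is in any of envelopes 1, 2, and 4 (prior 1/4 each): the presenter picks envelope 3 with probability 1/3 regardless, and it is not the prize; weight (1/4)·(1/3) = 1/12 each.
If it is in envelope 3 (prior 1/4): the presenter opened envelope 3, so this case is ruled out; weight (1/4)·0 = 0.
The weights sum to 1/4.
So P(the cheque in envelope 4 | the presenter opened envelope 3) = (1/12) / (1/4) = 1/3.

1/3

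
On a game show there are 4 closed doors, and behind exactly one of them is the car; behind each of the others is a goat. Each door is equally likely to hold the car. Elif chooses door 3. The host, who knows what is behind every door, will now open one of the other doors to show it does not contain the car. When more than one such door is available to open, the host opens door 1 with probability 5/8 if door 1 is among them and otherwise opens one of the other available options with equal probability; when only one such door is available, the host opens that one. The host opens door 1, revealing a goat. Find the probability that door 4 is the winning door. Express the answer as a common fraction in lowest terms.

1/3

Apply Bayes' rule, conditioning on where the car actually is.
If it is behind door 1 (prior 1/4): the host opened door 1, so this case is ruled out; weight (1/4)·0 = 0.
If it is behind any of doors 2, 3, and 4 (prior 1/4 each): door 1 is available, opened with probability 5/8; weight (1/4)·(5/8) = 5/32 each.
The weights sum to 15/32.
So P(the car behind door 4 | the host opened door 1) = (5/32) / (15/32) = 1/3.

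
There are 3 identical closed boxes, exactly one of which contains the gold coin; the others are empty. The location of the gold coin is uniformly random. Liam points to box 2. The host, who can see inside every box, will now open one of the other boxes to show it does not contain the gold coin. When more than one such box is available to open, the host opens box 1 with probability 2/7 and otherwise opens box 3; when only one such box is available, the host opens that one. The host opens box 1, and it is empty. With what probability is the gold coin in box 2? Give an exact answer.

2/9

Apply Bayes' rule, conditioning on where the gold coin actually is.
If it is in box 1 (prior 1/3): the host opened box 1, so this case is ruled out; weight (1/3)·0 = 0.
If it is in box 2 (prior 1/3): box 1 is available, opened with probability 2/7; weight (1/3)·(2/7) = 2/21.
If it is in box 3 (prior 1/3): only box 1 is available, probability 1; weight (1/3)·1 = 1/3.
The weights sum to 3/7.
So P(the gold coin in box 2 | the host opened box 1) = (2/21) / (3/7) = 2/9.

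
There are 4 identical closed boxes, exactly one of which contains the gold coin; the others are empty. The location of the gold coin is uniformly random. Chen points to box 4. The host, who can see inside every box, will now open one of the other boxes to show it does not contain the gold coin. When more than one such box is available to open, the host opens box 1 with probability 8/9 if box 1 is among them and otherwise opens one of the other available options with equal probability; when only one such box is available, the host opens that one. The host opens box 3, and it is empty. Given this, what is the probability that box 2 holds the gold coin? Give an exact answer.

Apply Bayes' rule, conditioning on where the gold coin actually is.
If it is in box 1 (prior 1/4): box 1 holds the prize so is unavailable; the host chooses uniformly among the 2 others, probability 1/2; weight (1/4)·(1/2) = 1/8.
If it is in box 2 (prior 1/4): box 1 is available but not opened, probability 1/9; weight (1/4)·(1/9) = 1/36.
If it is in box 3 (prior 1/4): the host opened box 3, so this case is ruled out; weight (1/4)·0 = 0.
If it is in box 4 (prior 1/4): box 1 is available but not opened; box 3 gets probability (1 − 8/9)/2 = 1/18; weight (1/4)·(1/18) = 1/72.
The weights sum to 1/6.
So P(the gold coin in box 2 | the host opened box 3) = (1/36) / (1/6) = 1/6.

1/6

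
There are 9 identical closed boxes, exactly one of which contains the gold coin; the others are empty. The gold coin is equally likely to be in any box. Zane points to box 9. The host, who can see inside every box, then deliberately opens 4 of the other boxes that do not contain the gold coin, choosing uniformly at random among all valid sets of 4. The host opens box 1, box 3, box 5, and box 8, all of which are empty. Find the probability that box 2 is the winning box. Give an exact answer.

2/9

Apply Bayes' rule, conditioning on where the gold coin actually is.
If it is in any of boxes 1, 3, 5, and 8 (prior 1/9 each): that box was opened and seen not to hold the prize — ruled out; weight (1/9)·0 = 0 each.
If it is in any of boxes 2, 4, 6, and 7 (prior 1/9 each): the host has 35 equally likely choices, so probability 1/35; weight (1/9)·(1/35) = 1/315 each.
If it is in box 9 (prior 1/9): the host has 70 equally likely choices, so probability 1/70; weight (1/9)·(1/70) = 1/630.
The weights sum to 1/70.
So P(the gold coin in box 2 | the host opened box 1, box 3, box 5, and box 8) = (1/315) / (1/70) = 2/9.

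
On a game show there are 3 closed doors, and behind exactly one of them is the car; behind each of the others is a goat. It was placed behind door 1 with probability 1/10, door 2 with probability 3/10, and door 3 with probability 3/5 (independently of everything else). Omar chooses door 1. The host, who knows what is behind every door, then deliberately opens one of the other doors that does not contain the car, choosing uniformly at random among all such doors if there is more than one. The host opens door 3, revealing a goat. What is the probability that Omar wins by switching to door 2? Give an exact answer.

6/7

Condition on the true location of the car.
If it is behind door 1 (prior 1/10): the host has 2 equally likely choices, so probability 1/2; weight (1/10)·(1/2) = 1/20.
If it is behind door 2 (prior 3/10): the host has no choice, probability 1; weight (3/10)·1 = 3/10.
If it is behind door 3 (prior 3/5): the host opened door 3, so this case is ruled out; weight (3/5)·0 = 0.
The weights sum to 7/20.
So P(the car behind door 2 | the host opened door 3) = (3/10) / (7/20) = 6/7.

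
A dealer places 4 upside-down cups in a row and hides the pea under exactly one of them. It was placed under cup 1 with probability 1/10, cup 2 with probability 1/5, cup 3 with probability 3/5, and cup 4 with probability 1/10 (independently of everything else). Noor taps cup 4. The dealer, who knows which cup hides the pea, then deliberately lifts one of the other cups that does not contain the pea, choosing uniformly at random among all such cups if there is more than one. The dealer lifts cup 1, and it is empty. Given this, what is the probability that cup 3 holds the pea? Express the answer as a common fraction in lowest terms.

9/13

Consider each possible location of the pea in turn.
If it is under cup 1 (prior 1/10): the dealer opened cup 1, so this case is ruled out; weight (1/10)·0 = 0.
If it is under cup 2 (prior 1/5): the dealer has 2 equally likely choices, so probability 1/2; weight (1/5)·(1/2) = 1/10.
If it is under cup 3 (prior 3/5): the dealer has 2 equally likely choices, so probability 1/2; weight (3/5)·(1/2) = 3/10.
If it is under cup 4 (prior 1/10): the dealer has 3 equally likely choices, so probability 1/3; weight (1/10)·(1/3) = 1/30.
The weights sum to 13/30.
So P(the pea under cup 3 | the dealer opened cup 1) = (3/10) / (13/30) = 9/13.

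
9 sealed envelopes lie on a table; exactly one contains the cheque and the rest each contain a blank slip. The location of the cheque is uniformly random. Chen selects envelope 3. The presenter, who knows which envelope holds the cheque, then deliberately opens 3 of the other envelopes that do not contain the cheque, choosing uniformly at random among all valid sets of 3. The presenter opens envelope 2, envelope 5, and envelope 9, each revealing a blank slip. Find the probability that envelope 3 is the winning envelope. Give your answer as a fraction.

1/9

Apply Bayes' rule, conditioning on where the cheque actually is.
If it is in any of envelopes 1, 4, 6, 7, and 8 (prior 1/9 each): the presenter has 35 equally likely choices, so probability 1/35; weight (1/9)·(1/35) = 1/315 each.
If it is in any of envelopes 2, 5, and 9 (prior 1/9 each): that envelope was opened and seen not to hold the prize — ruled out; weight (1/9)·0 = 0 each.
If it is in envelope 3 (prior 1/9): the presenter has 56 equally likely choices, so probability 1/56; weight (1/9)·(1/56) = 1/504.
The weights sum to 1/56.
So P(the cheque in envelope 3 | the presenter opened envelope 2, envelope 5, and envelope 9) = (1/504) / (1/56) = 1/9.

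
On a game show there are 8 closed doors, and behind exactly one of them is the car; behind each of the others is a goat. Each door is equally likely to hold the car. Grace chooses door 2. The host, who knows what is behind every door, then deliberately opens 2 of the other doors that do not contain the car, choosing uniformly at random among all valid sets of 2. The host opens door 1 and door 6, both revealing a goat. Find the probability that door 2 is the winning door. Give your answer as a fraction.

Apply Bayes' rule, conditioning on where the car actually is.
If it is behind either of doors 1 and 6 (prior 1/8 each): that door was opened and seen not to hold the prize — ruled out; weight (1/8)·0 = 0 each.
If it is behind door 2 (prior 1/8): the host has 21 equally likely choices, so probability 1/21; weight (1/8)·(1/21) = 1/168.
If it is behind any of doors 3, 4, 5, 7, and 8 (prior 1/8 each): the host has 15 equally likely choices, so probability 1/15; weight (1/8)·(1/15) = 1/120 each.
The weights sum to 1/21.
So P(the car behind door 2 | the host opened door 1 and door 6) = (1/168) / (1/21) = 1/8.

1/8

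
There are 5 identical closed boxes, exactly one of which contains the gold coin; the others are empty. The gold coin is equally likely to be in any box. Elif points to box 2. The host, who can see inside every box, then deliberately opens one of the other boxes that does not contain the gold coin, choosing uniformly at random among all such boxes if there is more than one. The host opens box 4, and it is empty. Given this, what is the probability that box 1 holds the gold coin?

4/15

Apply Bayes' rule, conditioning on where the gold coin actually is.
If it is in any of boxes 1, 3, and 5 (prior 1/5 each): the host has 3 equally likely choices, so probability 1/3; weight (1/5)·(1/3) = 1/15 each.
If it is in box 2 (prior 1/5): the host has 4 equally likely choices, so probability 1/4; weight (1/5)·(1/4) = 1/20.
If it is in box 4 (prior 1/5): the host opened box 4, so this case is ruled out; weight (1/5)·0 = 0.
The weights sum to 1/4.
So P(the gold coin in box 1 | the host opened box 4) = (1/15) / (1/4) = 4/15.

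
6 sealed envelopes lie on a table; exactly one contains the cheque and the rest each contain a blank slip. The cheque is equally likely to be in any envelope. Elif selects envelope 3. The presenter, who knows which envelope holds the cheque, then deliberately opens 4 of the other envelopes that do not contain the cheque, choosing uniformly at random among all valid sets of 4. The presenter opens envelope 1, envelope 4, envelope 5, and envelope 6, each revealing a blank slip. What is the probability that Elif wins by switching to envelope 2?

5/6

Apply Bayes' rule, conditioning on where the cheque actually is.
If it is in any of envelopes 1, 4, 5, and 6 (prior 1/6 each): that envelope was opened and seen not to hold the prize — ruled out; weight (1/6)·0 = 0 each.
If it is in envelope 2 (prior 1/6): the presenter has no choice, probability 1; weight (1/6)·1 = 1/6.
If it is in envelope 3 (prior 1/6): the presenter has 5 equally likely choices, so probability 1/5; weight (1/6)·(1/5) = 1/30.
The weights sum to 1/5.
So P(the cheque in envelope 2 | the presenter opened envelope 1, envelope 4, envelope 5, and envelope 6) = (1/6) / (1/5) = 5/6.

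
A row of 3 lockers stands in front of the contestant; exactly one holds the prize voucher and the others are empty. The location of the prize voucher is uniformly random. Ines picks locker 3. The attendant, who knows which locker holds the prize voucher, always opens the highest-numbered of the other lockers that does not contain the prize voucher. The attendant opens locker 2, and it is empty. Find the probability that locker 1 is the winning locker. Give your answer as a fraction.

1/2

Consider each possible location of the prize voucher in turn.
If it is in either of lockers 1 and 3 (prior 1/3 each): locker 2 is the highest-numbered option available, probability 1; weight (1/3)·1 = 1/3 each.
If it is in locker 2 (prior 1/3): the attendant opened locker 2, so this case is ruled out; weight (1/3)·0 = 0.
The weights sum to 2/3.
So P(the prize voucher in locker 1 | the attendant opened locker 2) = (1/3) / (2/3) = 1/2.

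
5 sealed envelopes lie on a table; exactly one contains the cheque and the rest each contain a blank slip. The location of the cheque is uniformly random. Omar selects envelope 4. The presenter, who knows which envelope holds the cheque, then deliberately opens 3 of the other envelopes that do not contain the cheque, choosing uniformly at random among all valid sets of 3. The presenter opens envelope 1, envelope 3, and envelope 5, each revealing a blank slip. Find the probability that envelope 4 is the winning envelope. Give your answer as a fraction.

1/5

Condition on the true location of the cheque.
If it is in any of envelopes 1, 3, and 5 (prior 1/5 each): that envelope was opened and seen not to hold the prize — ruled out; weight (1/5)·0 = 0 each.
If it is in envelope 2 (prior 1/5): the presenter has no choice, probability 1; weight (1/5)·1 = 1/5.
If it is in envelope 4 (prior 1/5): the presenter has 4 equally likely choices, so probability 1/4; weight (1/5)·(1/4) = 1/20.
The weights sum to 1/4.
So P(the cheque in envelope 4 | the presenter opened envelope 1, envelope 3, and envelope 5) = (1/20) / (1/4) = 1/5.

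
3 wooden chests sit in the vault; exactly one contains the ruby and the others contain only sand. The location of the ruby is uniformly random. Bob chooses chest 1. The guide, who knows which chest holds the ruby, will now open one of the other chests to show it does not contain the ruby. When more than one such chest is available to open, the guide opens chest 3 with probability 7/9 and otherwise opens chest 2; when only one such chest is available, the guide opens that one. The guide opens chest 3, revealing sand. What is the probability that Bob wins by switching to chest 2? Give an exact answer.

Apply Bayes' rule, conditioning on where the ruby actually is.
If it is in chest 1 (prior 1/3): chest 3 is available, opened with probability 7/9; weight (1/3)·(7/9) = 7/27.
If it is in chest 2 (prior 1/3): only chest 3 is available, probability 1; weight (1/3)·1 = 1/3.
If it is in chest 3 (prior 1/3): the guide opened chest 3, so this case is ruled out; weight (1/3)·0 = 0.
The weights sum to 16/27.
So P(the ruby in chest 2 | the guide opened chest 3) = (1/3) / (16/27) = 9/16.

9/16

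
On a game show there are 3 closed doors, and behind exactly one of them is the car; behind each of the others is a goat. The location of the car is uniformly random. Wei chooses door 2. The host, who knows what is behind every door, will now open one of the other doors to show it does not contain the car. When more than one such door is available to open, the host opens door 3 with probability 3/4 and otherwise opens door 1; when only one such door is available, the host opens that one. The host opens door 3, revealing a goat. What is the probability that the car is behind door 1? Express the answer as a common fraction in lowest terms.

Apply Bayes' rule, conditioning on where the car actually is.
If it is behind door 1 (prior 1/3): only door 3 is available, probability 1; weight (1/3)·1 = 1/3.
If it is behind door 2 (prior 1/3): door 3 is available, opened with probability 3/4; weight (1/3)·(3/4) = 1/4.
If it is behind door 3 (prior 1/3): the host opened door 3, so this case is ruled out; weight (1/3)·0 = 0.
The weights sum to 7/12.
So P(the car behind door 1 | the host opened door 3) = (1/3) / (7/12) = 4/7.

4/7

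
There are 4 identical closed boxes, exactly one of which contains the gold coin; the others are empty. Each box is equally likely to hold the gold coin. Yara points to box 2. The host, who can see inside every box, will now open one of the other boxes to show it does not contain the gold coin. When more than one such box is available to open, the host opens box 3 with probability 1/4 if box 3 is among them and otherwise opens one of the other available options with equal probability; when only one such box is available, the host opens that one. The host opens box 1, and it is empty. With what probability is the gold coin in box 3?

Apply Bayes' rule, conditioning on where the gold coin actually is.
If it is in box 1 (prior 1/4): the host opened box 1, so this case is ruled out; weight (1/4)·0 = 0.
If it is in box 2 (prior 1/4): box 3 is available but not opened; box 1 gets probability (1 − 1/4)/2 = 3/8; weight (1/4)·(3/8) = 3/32.
If it is in box 3 (prior 1/4): box 3 holds the prize so is unavailable; the host chooses uniformly among the 2 others, probability 1/2; weight (1/4)·(1/2) = 1/8.
If it is in box 4 (prior 1/4): box 3 is available but not opened, probability 3/4; weight (1/4)·(3/4) = 3/16.
The weights sum to 13/32.
So P(the gold coin in box 3 | the host opened box 1) = (1/8) / (13/32) = 4/13.

4/13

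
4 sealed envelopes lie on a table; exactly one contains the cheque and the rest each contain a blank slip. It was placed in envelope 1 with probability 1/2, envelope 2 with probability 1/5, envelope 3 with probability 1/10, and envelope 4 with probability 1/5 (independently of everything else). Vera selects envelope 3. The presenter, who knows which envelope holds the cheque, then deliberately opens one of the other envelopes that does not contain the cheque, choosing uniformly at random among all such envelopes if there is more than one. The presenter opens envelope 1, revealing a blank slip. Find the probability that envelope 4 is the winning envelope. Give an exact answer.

Apply Bayes' rule, conditioning on where the cheque actually is.
If it is in envelope 1 (prior 1/2): the presenter opened envelope 1, so this case is ruled out; weight (1/2)·0 = 0.
If it is in either of envelopes 2 and 4 (prior 1/5 each): the presenter has 2 equally likely choices, so probability 1/2; weight (1/5)·(1/2) = 1/10 each.
If it is in envelope 3 (prior 1/10): the presenter has 3 equally likely choices, so probability 1/3; weight (1/10)·(1/3) = 1/30.
The weights sum to 7/30.
So P(the cheque in envelope 4 | the presenter opened envelope 1) = (1/10) / (7/30) = 3/7.

3/7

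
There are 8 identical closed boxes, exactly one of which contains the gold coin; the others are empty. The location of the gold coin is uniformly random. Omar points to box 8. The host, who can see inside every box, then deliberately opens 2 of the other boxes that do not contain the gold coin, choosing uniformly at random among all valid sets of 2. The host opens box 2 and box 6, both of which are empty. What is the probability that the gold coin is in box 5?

7/40

Condition on the true location of the gold coin.
If it is in any of boxes 1, 3, 4, 5, and 7 (prior 1/8 each): the host has 15 equally likely choices, so probability 1/15; weight (1/8)·(1/15) = 1/120 each.
If it is in either of boxes 2 and 6 (prior 1/8 each): that box was opened and seen not to hold the prize — ruled out; weight (1/8)·0 = 0 each.
If it is in box 8 (prior 1/8): the host has 21 equally likely choices, so probability 1/21; weight (1/8)·(1/21) = 1/168.
The weights sum to 1/21.
So P(the gold coin in box 5 | the host opened box 2 and box 6) = (1/120) / (1/21) = 7/40.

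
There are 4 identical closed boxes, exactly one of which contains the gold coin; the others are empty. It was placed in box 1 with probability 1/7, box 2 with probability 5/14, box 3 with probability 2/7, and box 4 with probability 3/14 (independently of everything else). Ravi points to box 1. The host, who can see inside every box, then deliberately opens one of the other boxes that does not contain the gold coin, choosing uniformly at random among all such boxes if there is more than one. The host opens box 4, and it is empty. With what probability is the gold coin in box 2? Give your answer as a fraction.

Apply Bayes' rule, conditioning on where the gold coin actually is.
If it is in box 1 (prior 1/7): the host has 3 equally likely choices, so probability 1/3; weight (1/7)·(1/3) = 1/21.
If it is in box 2 (prior 5/14): the host has 2 equally likely choices, so probability 1/2; weight (5/14)·(1/2) = 5/28.
If it is in box 3 (prior 2/7): the host has 2 equally likely choices, so probability 1/2; weight (2/7)·(1/2) = 1/7.
If it is in box 4 (prior 3/14): the host opened box 4, so this case is ruled out; weight (3/14)·0 = 0.
The weights sum to 31/84.
So P(the gold coin in box 2 | the host opened box 4) = (5/28) / (31/84) = 15/31.

15/31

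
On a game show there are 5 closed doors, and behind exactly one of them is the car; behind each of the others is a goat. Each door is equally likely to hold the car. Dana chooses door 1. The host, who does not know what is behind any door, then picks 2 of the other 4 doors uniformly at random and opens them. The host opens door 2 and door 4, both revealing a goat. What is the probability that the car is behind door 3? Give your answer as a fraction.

Condition on the true location of the car.
If it is behind any of doors 1, 3, and 5 (prior 1/5 each): the host picks exactly this set with probability 1/6 regardless, and none is the prize; weight (1/5)·(1/6) = 1/30 each.
If it is behind either of doors 2 and 4 (prior 1/5 each): that door was opened and seen not to hold the prize — ruled out; weight (1/5)·0 = 0 each.
The weights sum to 1/10.
So P(the car behind door 3 | the host opened door 2 and door 4) = (1/30) / (1/10) = 1/3.

1/3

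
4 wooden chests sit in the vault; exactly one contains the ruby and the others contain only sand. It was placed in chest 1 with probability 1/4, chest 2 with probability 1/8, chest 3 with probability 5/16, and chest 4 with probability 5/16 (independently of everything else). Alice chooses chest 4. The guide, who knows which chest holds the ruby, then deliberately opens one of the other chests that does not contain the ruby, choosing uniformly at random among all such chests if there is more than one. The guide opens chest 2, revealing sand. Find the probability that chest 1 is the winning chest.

12/37

Condition on the true location of the ruby.
If it is in chest 1 (prior 1/4): the guide has 2 equally likely choices, so probability 1/2; weight (1/4)·(1/2) = 1/8.
If it is in chest 2 (prior 1/8): the guide opened chest 2, so this case is ruled out; weight (1/8)·0 = 0.
If it is in chest 3 (prior 5/16): the guide has 2 equally likely choices, so probability 1/2; weight (5/16)·(1/2) = 5/32.
If it is in chest 4 (prior 5/16): the guide has 3 equally likely choices, so probability 1/3; weight (5/16)·(1/3) = 5/48.
The weights sum to 37/96.
So P(the ruby in chest 1 | the guide opened chest 2) = (1/8) / (37/96) = 12/37.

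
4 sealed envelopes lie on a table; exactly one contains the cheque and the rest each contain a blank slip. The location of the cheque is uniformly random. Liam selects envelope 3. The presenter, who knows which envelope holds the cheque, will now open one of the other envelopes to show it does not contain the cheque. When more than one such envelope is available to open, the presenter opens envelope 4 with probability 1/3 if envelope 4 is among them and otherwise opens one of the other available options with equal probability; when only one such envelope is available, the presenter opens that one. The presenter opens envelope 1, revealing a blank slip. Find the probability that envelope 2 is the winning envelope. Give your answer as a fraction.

4/9

Consider each possible location of the cheque in turn.
If it is in envelope 1 (prior 1/4): the presenter opened envelope 1, so this case is ruled out; weight (1/4)·0 = 0.
If it is in envelope 2 (prior 1/4): envelope 4 is available but not opened, probability 2/3; weight (1/4)·(2/3) = 1/6.
If it is in envelope 3 (prior 1/4): envelope 4 is available but not opened; envelope 1 gets probability (1 − 1/3)/2 = 1/3; weight (1/4)·(1/3) = 1/12.
If it is in envelope 4 (prior 1/4): envelope 4 holds the prize so is unavailable; the presenter chooses uniformly among the 2 others, probability 1/2; weight (1/4)·(1/2) = 1/8.
The weights sum to 3/8.
So P(the cheque in envelope 2 | the presenter opened envelope 1) = (1/6) / (3/8) = 4/9.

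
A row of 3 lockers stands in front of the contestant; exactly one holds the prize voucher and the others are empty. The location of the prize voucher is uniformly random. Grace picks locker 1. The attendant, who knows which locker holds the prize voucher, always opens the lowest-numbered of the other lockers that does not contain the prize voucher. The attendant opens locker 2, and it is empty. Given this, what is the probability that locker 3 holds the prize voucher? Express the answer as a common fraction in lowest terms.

Consider each possible location of the prize voucher in turn.
If it is in either of lockers 1 and 3 (prior 1/3 each): locker 2 is the lowest-numbered option available, probability 1; weight (1/3)·1 = 1/3 each.
If it is in locker 2 (prior 1/3): the attendant opened locker 2, so this case is ruled out; weight (1/3)·0 = 0.
The weights sum to 2/3.
So P(the prize voucher in locker 3 | the attendant opened locker 2) = (1/3) / (2/3) = 1/2.

1/2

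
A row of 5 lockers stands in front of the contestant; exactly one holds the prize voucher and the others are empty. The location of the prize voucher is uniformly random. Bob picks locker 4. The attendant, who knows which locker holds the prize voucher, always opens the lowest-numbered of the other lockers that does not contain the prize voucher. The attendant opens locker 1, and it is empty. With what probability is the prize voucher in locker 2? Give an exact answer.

1/4

Apply Bayes' rule, conditioning on where the prize voucher actually is.
If it is in locker 1 (prior 1/5): the attendant opened locker 1, so this case is ruled out; weight (1/5)·0 = 0.
If it is in any of lockers 2, 3, 4, and 5 (prior 1/5 each): locker 1 is the lowest-numbered option available, probability 1; weight (1/5)·1 = 1/5 each.
The weights sum to 4/5.
So P(the prize voucher in locker 2 | the attendant opened locker 1) = (1/5) / (4/5) = 1/4.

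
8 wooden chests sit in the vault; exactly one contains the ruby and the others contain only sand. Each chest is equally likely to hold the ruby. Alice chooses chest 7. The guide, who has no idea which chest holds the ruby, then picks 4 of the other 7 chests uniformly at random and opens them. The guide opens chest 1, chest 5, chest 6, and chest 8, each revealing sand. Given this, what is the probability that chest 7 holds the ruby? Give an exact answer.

Condition on the true location of the ruby.
If it is in any of chests 1, 5, 6, and 8 (prior 1/8 each): that chest was opened and seen not to hold the prize — ruled out; weight (1/8)·0 = 0 each.
If it is in any of chests 2, 3, 4, and 7 (prior 1/8 each): the guide picks exactly this set with probability 1/35 regardless, and none is the prize; weight (1/8)·(1/35) = 1/280 each.
The weights sum to 1/70.
So P(the ruby in chest 7 | the guide opened chest 1, chest 5, chest 6, and chest 8) = (1/280) / (1/70) = 1/4.

1/4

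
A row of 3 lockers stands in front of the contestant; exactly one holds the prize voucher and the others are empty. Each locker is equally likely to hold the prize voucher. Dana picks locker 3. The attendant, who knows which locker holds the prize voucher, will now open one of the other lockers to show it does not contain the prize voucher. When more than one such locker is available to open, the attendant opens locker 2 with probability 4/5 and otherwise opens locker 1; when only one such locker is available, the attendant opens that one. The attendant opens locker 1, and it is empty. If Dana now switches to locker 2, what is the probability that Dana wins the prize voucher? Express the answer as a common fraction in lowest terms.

Condition on the true location of the prize voucher.
If it is in locker 1 (prior 1/3): the attendant opened locker 1, so this case is ruled out; weight (1/3)·0 = 0.
If it is in locker 2 (prior 1/3): only locker 1 is available, probability 1; weight (1/3)·1 = 1/3.
If it is in locker 3 (prior 1/3): locker 2 is available but not opened, probability 1/5; weight (1/3)·(1/5) = 1/15.
The weights sum to 2/5.
So P(the prize voucher in locker 2 | the attendant opened locker 1) = (1/3) / (2/5) = 5/6.

5/6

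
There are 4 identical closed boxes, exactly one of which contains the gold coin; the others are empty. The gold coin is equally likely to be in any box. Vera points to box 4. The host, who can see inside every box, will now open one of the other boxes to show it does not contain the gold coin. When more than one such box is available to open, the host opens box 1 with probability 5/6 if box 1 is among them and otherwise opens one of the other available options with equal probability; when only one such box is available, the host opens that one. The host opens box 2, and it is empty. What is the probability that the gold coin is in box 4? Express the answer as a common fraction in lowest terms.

Consider each possible location of the gold coin in turn.
If it is in box 1 (prior 1/4): box 1 holds the prize so is unavailable; the host chooses uniformly among the 2 others, probability 1/2; weight (1/4)·(1/2) = 1/8.
If it is in box 2 (prior 1/4): the host opened box 2, so this case is ruled out; weight (1/4)·0 = 0.
If it is in box 3 (prior 1/4): box 1 is available but not opened, probability 1/6; weight (1/4)·(1/6) = 1/24.
If it is in box 4 (prior 1/4): box 1 is available but not opened; box 2 gets probability (1 − 5/6)/2 = 1/12; weight (1/4)·(1/12) = 1/48.
The weights sum to 3/16.
So P(the gold coin in box 4 | the host opened box 2) = (1/48) / (3/16) = 1/9.

1/9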